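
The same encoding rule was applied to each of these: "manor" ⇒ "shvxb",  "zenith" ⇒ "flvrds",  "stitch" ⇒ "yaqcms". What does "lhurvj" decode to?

In manor: m→s is +6, a→h is +7, n→v is +8, o→x is +9 — the shift increases by 1 each position. The shift increases by 1 at each position, starting from +6: 6, 7, 8, ….
Undoing it on lhurvj: l−6=f, h−7=a, u−8=m, r−9=i, v−10=l, j−11=y.

family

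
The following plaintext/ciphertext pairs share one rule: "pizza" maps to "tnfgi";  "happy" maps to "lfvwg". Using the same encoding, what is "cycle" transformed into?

gdism

In pizza: p→t is +4, i→n is +5, z→f is +6, z→g is +7 — the shift increases by 1 each position. Each letter shifts forward by (position + 4), i.e. 4, 5, 6, … — the shift grows by one for each successive letter.
For cycle: c+4=g, y+5=d, c+6=i, l+7=s, e+8=m.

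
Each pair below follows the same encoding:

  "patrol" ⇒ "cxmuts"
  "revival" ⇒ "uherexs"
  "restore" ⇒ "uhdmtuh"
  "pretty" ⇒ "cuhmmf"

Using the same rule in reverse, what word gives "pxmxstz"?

catalog

Each letter's alphabet position (a=0..z=25) is mapped through 9·x+23 mod 26 — an affine cipher.
Undoing it on pxmxstz: p(15)→3·(15−23)≡2=c; x(23)→3·(23−23)≡0=a; m(12)→3·(12−23)≡19=t; x(23)→3·(23−23)≡0=a; s(18)→3·(18−23)≡11=l; t(19)→3·(19−23)≡14=o; z(25)→3·(25−23)≡6=g (all mod 26).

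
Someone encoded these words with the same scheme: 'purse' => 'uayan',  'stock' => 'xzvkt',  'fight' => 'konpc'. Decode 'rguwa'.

manor

In purse: p→u is +5, u→a is +6, r→y is +7, s→a is +8 — the shift increases by 1 each position. Letter i (0-indexed) is shifted by i+5, so successive shifts are 5, 6, 7, ….
Reversing it on rguwa: r−5=m, g−6=a, u−7=n, w−8=o, a−9=r.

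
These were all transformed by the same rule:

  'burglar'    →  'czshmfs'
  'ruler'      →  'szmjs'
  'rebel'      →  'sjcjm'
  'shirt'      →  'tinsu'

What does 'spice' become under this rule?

The rule splits by letter class: vowels +5, consonants +1.
Applying it to spice: s(cons)+1=t, p(cons)+1=q, i(vowel)+5=n, c(cons)+1=d, e(vowel)+5=j.

tqndj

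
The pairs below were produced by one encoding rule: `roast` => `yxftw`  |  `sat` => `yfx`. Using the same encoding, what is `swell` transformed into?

qqjbx

The word is reversed, then every letter is shifted forward by 5.
On swell: reverse → llews; then shift: l+5=q, l+5=q, e+5=j, w+5=b, s+5=x.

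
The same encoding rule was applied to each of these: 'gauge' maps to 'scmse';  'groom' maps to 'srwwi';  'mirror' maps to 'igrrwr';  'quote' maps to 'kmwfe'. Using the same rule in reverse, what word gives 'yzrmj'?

shrub

g(6)→s(18) and a(0)→c(2) fit y≡7x+2 (mod 26); the inverse of 7 mod 26 is 15. This is an affine cipher: with a=0,…,z=25, each position x becomes (7x+2) mod 26.
Decoding yzrmj: y(24)→15·(24−2)≡18=s; z(25)→15·(25−2)≡7=h; r(17)→15·(17−2)≡17=r; m(12)→15·(12−2)≡20=u; j(9)→15·(9−2)≡1=b (all mod 26).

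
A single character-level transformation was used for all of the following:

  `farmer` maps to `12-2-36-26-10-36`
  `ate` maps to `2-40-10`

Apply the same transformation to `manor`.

The formula is n = 2×(alphabet index, a=1).
Applying it to manor: m=13→26, a=1→2, n=14→28, o=15→30, r=18→36.

26-2-28-30-36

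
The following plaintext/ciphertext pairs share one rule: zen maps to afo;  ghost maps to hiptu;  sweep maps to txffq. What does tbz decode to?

say

Every letter moves 1 place later in the alphabet, wrapping around z→a.
Reversing it on tbz: t−1=s, b−1=a, z−1=y.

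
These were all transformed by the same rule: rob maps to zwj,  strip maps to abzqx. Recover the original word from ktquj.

climb

Compare letters: r→z is +8, o→w is +8, b→j is +8 — a constant shift. It's a constant shift of +8 (ROT8).
Undoing it on ktquj: k−8=c, t−8=l, q−8=i, u−8=m, j−8=b.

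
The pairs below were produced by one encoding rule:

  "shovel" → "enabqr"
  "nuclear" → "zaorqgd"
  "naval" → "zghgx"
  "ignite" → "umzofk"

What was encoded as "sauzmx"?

Shifts by position in shovel: pos 0: s→e (+12), pos 1: h→n (+6), pos 2: o→a (+12), pos 3: v→b (+6) — repeating every 2. The shifts repeat in a cycle of length 2: positions 0,1,… shift by +12, +6, then the pattern repeats.
Undoing it on sauzmx: s−12=g, a−6=u, u−12=i, z−6=t, m−12=a, x−6=r.

guitar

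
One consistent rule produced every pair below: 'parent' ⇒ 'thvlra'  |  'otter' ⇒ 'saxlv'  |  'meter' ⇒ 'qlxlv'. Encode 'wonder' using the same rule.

It's a Vigenère-style cipher with numeric key [4,7]: position i shifts by key[i mod 2].
On wonder: w+4=a, o+7=v, n+4=r, d+7=k, e+4=i, r+7=y.

avrkiy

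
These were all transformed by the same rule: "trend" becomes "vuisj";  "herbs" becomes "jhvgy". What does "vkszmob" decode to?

In trend: t→v is +2, r→u is +3, e→i is +4, n→s is +5 — the shift increases by 1 each position. Letter i (0-indexed) is shifted by i+2, so successive shifts are 2, 3, 4, ….
Decoding vkszmob: v−2=t, k−3=h, s−4=o, z−5=u, m−6=g, o−7=h, b−8=t.

thought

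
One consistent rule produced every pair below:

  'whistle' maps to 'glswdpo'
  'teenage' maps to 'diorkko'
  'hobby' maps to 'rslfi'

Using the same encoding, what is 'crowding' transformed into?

Shifts by position in whistle: pos 0: w→g (+10), pos 1: h→l (+4), pos 2: i→s (+10), pos 3: s→w (+4) — repeating every 2. The shifts repeat in a cycle of length 2: positions 0,1,… shift by +10, +4, then the pattern repeats.
For crowding: c+10=m, r+4=v, o+10=y, w+4=a, d+10=n, i+4=m, n+10=x, g+4=k.

mvyanmxk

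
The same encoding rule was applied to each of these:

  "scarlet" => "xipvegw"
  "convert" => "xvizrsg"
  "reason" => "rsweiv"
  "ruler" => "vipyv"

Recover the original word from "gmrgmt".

The output letters match the input read backwards, each shifted +4: scarlet reversed is telracs. Read the word backwards and shift each letter +4.
Undoing it on gmrgmt: shift back: g−4=c, m−4=i, r−4=n, g−4=c, m−4=i, t−4=p → cincip; then reverse → picnic.

picnic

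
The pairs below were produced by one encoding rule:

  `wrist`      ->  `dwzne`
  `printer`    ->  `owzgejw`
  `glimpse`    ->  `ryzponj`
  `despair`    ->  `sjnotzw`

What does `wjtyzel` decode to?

reality

Treating letters as 0–25, the rule is x ↦ 17x + 19 (mod 26).
Decoding wjtyzel: w(22)→23·(22−19)≡17=r; j(9)→23·(9−19)≡4=e; t(19)→23·(19−19)≡0=a; y(24)→23·(24−19)≡11=l; z(25)→23·(25−19)≡8=i; e(4)→23·(4−19)≡19=t; l(11)→23·(11−19)≡24=y (all mod 26).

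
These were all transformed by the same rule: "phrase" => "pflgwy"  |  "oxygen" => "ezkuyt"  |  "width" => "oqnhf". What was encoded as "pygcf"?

peach

p(15)→p(15) and h(7)→f(5) fit y≡11x+6 (mod 26); the inverse of 11 mod 26 is 19. This is an affine cipher: with a=0,…,z=25, each position x becomes (11x+6) mod 26.
Reversing it on pygcf: p(15)→19·(15−6)≡15=p; y(24)→19·(24−6)≡4=e; g(6)→19·(6−6)≡0=a; c(2)→19·(2−6)≡2=c; f(5)→19·(5−6)≡7=h (all mod 26).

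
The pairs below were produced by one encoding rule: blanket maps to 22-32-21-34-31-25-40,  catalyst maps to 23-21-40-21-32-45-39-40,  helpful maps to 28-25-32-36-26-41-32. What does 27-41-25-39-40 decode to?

guest

b is letter #2 and maps to 22: an offset of 20. Letters become their 1-based position plus 20 (so a→21, b→22, …).
Decoding 27-41-25-39-40: 27→(27−20)÷1=7=g, 41→(41−20)÷1=21=u, 25→(25−20)÷1=5=e, 39→(39−20)÷1=19=s, 40→(40−20)÷1=20=t.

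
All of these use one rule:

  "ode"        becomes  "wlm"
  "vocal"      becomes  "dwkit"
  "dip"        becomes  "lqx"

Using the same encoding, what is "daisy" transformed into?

liqag

Compare letters: o→w is +8, d→l is +8, e→m is +8 — a constant shift. Each letter is shifted forward by 8 in the alphabet (a Caesar shift of +8).
On daisy: d+8=l, a+8=i, i+8=q, s+8=a, y+8=g.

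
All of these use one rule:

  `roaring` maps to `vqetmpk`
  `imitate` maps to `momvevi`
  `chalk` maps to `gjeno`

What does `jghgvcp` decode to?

federal

Shifts by position in roaring: pos 0: r→v (+4), pos 1: o→q (+2), pos 2: a→e (+4), pos 3: r→t (+2) — repeating every 2. It's a Vigenère-style cipher with numeric key [4,2]: position i shifts by key[i mod 2].
Reversing it on jghgvcp: j−4=f, g−2=e, h−4=d, g−2=e, v−4=r, c−2=a, p−4=l.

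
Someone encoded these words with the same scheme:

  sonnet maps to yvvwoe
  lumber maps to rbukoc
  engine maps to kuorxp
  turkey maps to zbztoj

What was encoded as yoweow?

shovel

In sonnet: s→y is +6, o→v is +7, n→v is +8, n→w is +9 — the shift increases by 1 each position. The shift increases by 1 at each position, starting from +6: 6, 7, 8, ….
Undoing it on yoweow: y−6=s, o−7=h, w−8=o, e−9=v, o−10=e, w−11=l.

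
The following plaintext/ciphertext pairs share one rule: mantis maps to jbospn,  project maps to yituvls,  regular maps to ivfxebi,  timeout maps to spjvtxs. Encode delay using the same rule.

m(12)→j(9) and a(0)→b(1) fit y≡5x+1 (mod 26); the inverse of 5 mod 26 is 21. Treating letters as 0–25, the rule is x ↦ 5x + 1 (mod 26).
Applying it to delay: d(3)→5·3+1≡16=q; e(4)→5·4+1≡21=v; l(11)→5·11+1≡4=e; a(0)→5·0+1≡1=b; y(24)→5·24+1≡17=r (all mod 26).

qvebr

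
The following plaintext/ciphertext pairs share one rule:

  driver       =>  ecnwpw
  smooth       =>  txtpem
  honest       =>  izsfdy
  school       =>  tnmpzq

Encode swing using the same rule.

thnor

Shifts by position in driver: pos 0: d→e (+1), pos 1: r→c (+11), pos 2: i→n (+5), pos 3: v→w (+1), pos 4: e→p (+11), pos 5: r→w (+5) — repeating every 3. A repeating key of period 3 is used — shifts +1, +11, +5 over and over.
On swing: s+1=t, w+11=h, i+5=n, n+1=o, g+11=r.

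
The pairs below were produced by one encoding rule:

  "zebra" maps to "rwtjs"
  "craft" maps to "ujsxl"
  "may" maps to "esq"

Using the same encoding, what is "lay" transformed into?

dsq

Compare letters: z→r is +18, e→w is +18, b→t is +18 — a constant shift. It's a constant shift of +18 (ROT18).
On lay: l+18=d, a+18=s, y+18=q.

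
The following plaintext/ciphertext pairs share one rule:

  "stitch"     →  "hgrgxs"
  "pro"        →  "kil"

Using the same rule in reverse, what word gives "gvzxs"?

Each letter is replaced by its mirror in the alphabet: a↔z, b↔y, c↔x, and so on (the Atbash cipher).
Decoding gvzxs: g↔t, v↔e, z↔a, x↔c, s↔h.

teach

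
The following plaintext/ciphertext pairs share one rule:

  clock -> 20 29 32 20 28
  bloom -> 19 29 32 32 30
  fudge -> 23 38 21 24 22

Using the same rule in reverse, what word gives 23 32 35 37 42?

forty

c is letter #3 and maps to 20: an offset of 17. Letters become their 1-based position plus 17 (so a→18, b→19, …).
Decoding 23 32 35 37 42: 23→(23−17)÷1=6=f, 32→(32−17)÷1=15=o, 35→(35−17)÷1=18=r, 37→(37−17)÷1=20=t, 42→(42−17)÷1=25=y.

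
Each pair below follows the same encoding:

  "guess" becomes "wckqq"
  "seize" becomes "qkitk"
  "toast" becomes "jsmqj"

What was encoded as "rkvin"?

devil

Treating letters as 0–25, the rule is x ↦ 19x + 12 (mod 26).
Decoding rkvin: r(17)→11·(17−12)≡3=d; k(10)→11·(10−12)≡4=e; v(21)→11·(21−12)≡21=v; i(8)→11·(8−12)≡8=i; n(13)→11·(13−12)≡11=l (all mod 26).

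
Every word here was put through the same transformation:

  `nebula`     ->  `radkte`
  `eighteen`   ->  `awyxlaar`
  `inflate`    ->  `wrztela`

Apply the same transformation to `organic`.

qnyerwc

n(13)→r(17) and e(4)→a(0) fit y≡25x+4 (mod 26); the inverse of 25 mod 26 is 25. Each letter's alphabet position (a=0..z=25) is mapped through 25·x+4 mod 26 — an affine cipher.
On organic: o(14)→25·14+4≡16=q; r(17)→25·17+4≡13=n; g(6)→25·6+4≡24=y; a(0)→25·0+4≡4=e; n(13)→25·13+4≡17=r; i(8)→25·8+4≡22=w; c(2)→25·2+4≡2=c (all mod 26).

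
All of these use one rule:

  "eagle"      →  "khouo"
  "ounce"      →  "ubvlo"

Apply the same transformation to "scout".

Each letter shifts forward by (position + 6), i.e. 6, 7, 8, … — the shift grows by one for each successive letter.
On scout: s+6=y, c+7=j, o+8=w, u+9=d, t+10=d.

yjwdd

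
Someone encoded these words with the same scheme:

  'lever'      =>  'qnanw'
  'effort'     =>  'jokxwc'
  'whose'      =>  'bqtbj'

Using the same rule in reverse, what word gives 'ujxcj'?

Shifts by position in lever: pos 0: l→q (+5), pos 1: e→n (+9), pos 2: v→a (+5), pos 3: e→n (+9) — repeating every 2. A repeating key of period 2 is used — shifts +5, +9 over and over.
Reversing it on ujxcj: u−5=p, j−9=a, x−5=s, c−9=t, j−5=e.

paste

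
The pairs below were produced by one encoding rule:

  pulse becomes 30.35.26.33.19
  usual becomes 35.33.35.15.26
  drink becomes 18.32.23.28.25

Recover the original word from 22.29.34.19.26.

hotel

p is letter #16 and maps to 30: an offset of 14. The number is (letter's place in the alphabet, a=1) + 14.
Reversing it on 22.29.34.19.26: 22→(22−14)÷1=8=h, 29→(29−14)÷1=15=o, 34→(34−14)÷1=20=t, 19→(19−14)÷1=5=e, 26→(26−14)÷1=12=l.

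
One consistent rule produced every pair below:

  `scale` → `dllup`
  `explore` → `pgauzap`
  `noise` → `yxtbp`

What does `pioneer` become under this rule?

arzwpnc

Shifts by position in scale: pos 0: s→d (+11), pos 1: c→l (+9), pos 2: a→l (+11), pos 3: l→u (+9) — repeating every 2. It's a Vigenère-style cipher with numeric key [11,9]: position i shifts by key[i mod 2].
For pioneer: p+11=a, i+9=r, o+11=z, n+9=w, e+11=p, e+9=n, r+11=c.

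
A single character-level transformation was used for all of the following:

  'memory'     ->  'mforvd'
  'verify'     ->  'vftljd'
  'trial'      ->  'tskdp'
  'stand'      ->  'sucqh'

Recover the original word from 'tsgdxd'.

treaty

In memory: m→m is +0, e→f is +1, m→o is +2, o→r is +3 — the shift increases by 1 each position. The shift increases by 1 at each position, starting from +0: 0, 1, 2, ….
Decoding tsgdxd: t−0=t, s−1=r, g−2=e, d−3=a, x−4=t, d−5=y.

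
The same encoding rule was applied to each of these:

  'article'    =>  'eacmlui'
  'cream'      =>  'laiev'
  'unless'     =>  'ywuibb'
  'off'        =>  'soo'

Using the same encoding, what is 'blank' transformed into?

Vowels shift forward by 4 and consonants shift forward by 9.
For blank: b(cons)+9=k, l(cons)+9=u, a(vowel)+4=e, n(cons)+9=w, k(cons)+9=t.

kuewt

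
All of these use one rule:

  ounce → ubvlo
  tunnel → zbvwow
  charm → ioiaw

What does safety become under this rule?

In ounce: o→u is +6, u→b is +7, n→v is +8, c→l is +9 — the shift increases by 1 each position. The shift increases by 1 at each position, starting from +6: 6, 7, 8, ….
On safety: s+6=y, a+7=h, f+8=n, e+9=n, t+10=d, y+11=j.

yhnndj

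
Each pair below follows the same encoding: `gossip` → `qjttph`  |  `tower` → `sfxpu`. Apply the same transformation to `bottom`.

The output letters match the input read backwards, each shifted +1: gossip reversed is pissog. Read the word backwards and shift each letter +1.
For bottom: reverse → mottob; then shift: m+1=n, o+1=p, t+1=u, t+1=u, o+1=p, b+1=c.

npuupc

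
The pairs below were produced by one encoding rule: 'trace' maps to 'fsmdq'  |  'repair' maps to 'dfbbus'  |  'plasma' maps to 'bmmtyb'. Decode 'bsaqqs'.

The shifts repeat in a cycle of length 2: positions 0,1,… shift by +12, +1, then the pattern repeats.
Decoding bsaqqs: b−12=p, s−1=r, a−12=o, q−1=p, q−12=e, s−1=r.

proper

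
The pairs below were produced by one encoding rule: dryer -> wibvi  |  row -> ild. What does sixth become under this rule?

hrcgs

Letters are reflected about the middle of the alphabet (position → 25−position): Atbash.
Applying it to sixth: s↔h, i↔r, x↔c, t↔g, h↔s.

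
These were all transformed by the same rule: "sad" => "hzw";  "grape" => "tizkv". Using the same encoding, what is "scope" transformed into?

hxlkv

Each pair mirrors across the alphabet (s↔h, a↔z, d↔w): positions sum to 25. Letters are reflected about the middle of the alphabet (position → 25−position): Atbash.
For scope: s↔h, c↔x, o↔l, p↔k, e↔v.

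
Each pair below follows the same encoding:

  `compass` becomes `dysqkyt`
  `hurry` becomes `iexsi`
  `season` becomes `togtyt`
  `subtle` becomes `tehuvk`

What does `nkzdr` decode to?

Shifts by position in compass: pos 0: c→d (+1), pos 1: o→y (+10), pos 2: m→s (+6), pos 3: p→q (+1), pos 4: a→k (+10), pos 5: s→y (+6) — repeating every 3. The shifts repeat in a cycle of length 3: positions 0,1,… shift by +1, +10, +6, then the pattern repeats.
Undoing it on nkzdr: n−1=m, k−10=a, z−6=t, d−1=c, r−10=h.

match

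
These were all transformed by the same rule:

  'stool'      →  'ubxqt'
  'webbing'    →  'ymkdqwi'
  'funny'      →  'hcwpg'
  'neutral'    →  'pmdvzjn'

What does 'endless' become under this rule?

gvmnmbu

Shifts by position in stool: pos 0: s→u (+2), pos 1: t→b (+8), pos 2: o→x (+9), pos 3: o→q (+2), pos 4: l→t (+8) — repeating every 3. A repeating key of period 3 is used — shifts +2, +8, +9 over and over.
On endless: e+2=g, n+8=v, d+9=m, l+2=n, e+8=m, s+9=b, s+2=u.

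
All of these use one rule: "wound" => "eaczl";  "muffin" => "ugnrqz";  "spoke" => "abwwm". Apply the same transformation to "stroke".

afzasq

Shifts by position in wound: pos 0: w→e (+8), pos 1: o→a (+12), pos 2: u→c (+8), pos 3: n→z (+12) — repeating every 2. It's a Vigenère-style cipher with numeric key [8,12]: position i shifts by key[i mod 2].
For stroke: s+8=a, t+12=f, r+8=z, o+12=a, k+8=s, e+12=q.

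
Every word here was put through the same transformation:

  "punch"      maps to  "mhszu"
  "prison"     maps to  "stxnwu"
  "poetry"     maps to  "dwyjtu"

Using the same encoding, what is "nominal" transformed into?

Two steps: reverse the string, then apply a Caesar shift of +5.
Applying it to nominal: reverse → lanimon; then shift: l+5=q, a+5=f, n+5=s, i+5=n, m+5=r, o+5=t, n+5=s.

qfsnrts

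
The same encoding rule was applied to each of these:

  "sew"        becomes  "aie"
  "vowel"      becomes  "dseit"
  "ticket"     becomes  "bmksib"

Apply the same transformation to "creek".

The shift depends on letter class: consonant s→a is +8, but vowel e→i is +4. The rule splits by letter class: vowels +4, consonants +8.
On creek: c(cons)+8=k, r(cons)+8=z, e(vowel)+4=i, e(vowel)+4=i, k(cons)+8=s.

kziis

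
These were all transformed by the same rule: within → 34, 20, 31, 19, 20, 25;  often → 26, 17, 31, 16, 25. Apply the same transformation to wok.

w is letter #23 and maps to 34: an offset of 11. The number is (letter's place in the alphabet, a=1) + 11.
On wok: w=23→34, o=15→26, k=11→22.

34, 26, 22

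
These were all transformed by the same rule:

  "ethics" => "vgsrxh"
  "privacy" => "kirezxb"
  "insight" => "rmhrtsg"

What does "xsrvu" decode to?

Each pair mirrors across the alphabet (e↔v, t↔g, h↔s): positions sum to 25. Each letter is replaced by its mirror in the alphabet: a↔z, b↔y, c↔x, and so on (the Atbash cipher).
Undoing it on xsrvu: x↔c, s↔h, r↔i, v↔e, u↔f.

chief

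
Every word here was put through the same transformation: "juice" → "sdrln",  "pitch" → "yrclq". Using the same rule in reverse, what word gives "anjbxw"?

reason

This is a Caesar cipher with shift 9.
Undoing it on anjbxw: a−9=r, n−9=e, j−9=a, b−9=s, x−9=o, w−9=n.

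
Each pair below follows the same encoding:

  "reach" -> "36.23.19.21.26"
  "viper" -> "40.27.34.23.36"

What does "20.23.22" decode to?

r is letter #18 and maps to 36: an offset of 18. Each letter is replaced by its alphabet position (a=1..z=26) + 18.
Undoing it on 20.23.22: 20→(20−18)÷1=2=b, 23→(23−18)÷1=5=e, 22→(22−18)÷1=4=d.

bed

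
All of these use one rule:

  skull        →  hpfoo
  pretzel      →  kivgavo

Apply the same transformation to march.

Letters are reflected about the middle of the alphabet (position → 25−position): Atbash.
Applying it to march: m↔n, a↔z, r↔i, c↔x, h↔s.

nzixs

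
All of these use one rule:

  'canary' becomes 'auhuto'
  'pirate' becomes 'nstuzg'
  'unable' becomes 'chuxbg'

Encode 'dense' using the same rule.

c(2)→a(0) and a(0)→u(20) fit y≡3x+20 (mod 26); the inverse of 3 mod 26 is 9. This is an affine cipher: with a=0,…,z=25, each position x becomes (3x+20) mod 26.
On dense: d(3)→3·3+20≡3=d; e(4)→3·4+20≡6=g; n(13)→3·13+20≡7=h; s(18)→3·18+20≡22=w; e(4)→3·4+20≡6=g (all mod 26).

dghwg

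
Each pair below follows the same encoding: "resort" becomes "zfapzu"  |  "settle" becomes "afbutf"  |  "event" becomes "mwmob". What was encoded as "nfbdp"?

Shifts by position in resort: pos 0: r→z (+8), pos 1: e→f (+1), pos 2: s→a (+8), pos 3: o→p (+1) — repeating every 2. A repeating key of period 2 is used — shifts +8, +1 over and over.
Undoing it on nfbdp: n−8=f, f−1=e, b−8=t, d−1=c, p−8=h.

fetch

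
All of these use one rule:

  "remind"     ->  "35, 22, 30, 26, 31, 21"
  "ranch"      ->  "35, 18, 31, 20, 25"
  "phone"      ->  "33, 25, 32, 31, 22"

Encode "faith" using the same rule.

Letters become their 1-based position plus 17 (so a→18, b→19, …).
On faith: f=6→23, a=1→18, i=9→26, t=20→37, h=8→25.

23, 18, 26, 37, 25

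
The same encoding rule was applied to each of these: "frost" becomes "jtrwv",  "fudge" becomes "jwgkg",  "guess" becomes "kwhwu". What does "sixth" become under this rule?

wkaxj

Shifts by position in frost: pos 0: f→j (+4), pos 1: r→t (+2), pos 2: o→r (+3), pos 3: s→w (+4), pos 4: t→v (+2) — repeating every 3. It's a Vigenère-style cipher with numeric key [4,2,3]: position i shifts by key[i mod 3].
On sixth: s+4=w, i+2=k, x+3=a, t+4=x, h+2=j.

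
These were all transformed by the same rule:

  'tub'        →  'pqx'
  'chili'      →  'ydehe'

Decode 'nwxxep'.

rabbit

It's a constant shift of +22 (ROT22).
Reversing it on nwxxep: n−22=r, w−22=a, x−22=b, x−22=b, e−22=i, p−22=t.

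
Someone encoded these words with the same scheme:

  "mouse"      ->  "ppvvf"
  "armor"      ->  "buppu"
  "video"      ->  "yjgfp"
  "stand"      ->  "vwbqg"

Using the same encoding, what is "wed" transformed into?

zfg

Vowels shift forward by 1 and consonants shift forward by 3.
For wed: w(cons)+3=z, e(vowel)+1=f, d(cons)+3=g.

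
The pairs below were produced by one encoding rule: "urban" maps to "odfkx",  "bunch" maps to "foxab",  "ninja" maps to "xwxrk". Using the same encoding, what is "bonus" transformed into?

Treating letters as 0–25, the rule is x ↦ 21x + 10 (mod 26).
For bonus: b(1)→21·1+10≡5=f; o(14)→21·14+10≡18=s; n(13)→21·13+10≡23=x; u(20)→21·20+10≡14=o; s(18)→21·18+10≡24=y (all mod 26).

fsxoy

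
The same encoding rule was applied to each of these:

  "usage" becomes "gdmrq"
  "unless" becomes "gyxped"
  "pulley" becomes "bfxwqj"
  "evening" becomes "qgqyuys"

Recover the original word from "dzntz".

Shifts by position in usage: pos 0: u→g (+12), pos 1: s→d (+11), pos 2: a→m (+12), pos 3: g→r (+11) — repeating every 2. A repeating key of period 2 is used — shifts +12, +11 over and over.
Decoding dzntz: d−12=r, z−11=o, n−12=b, t−11=i, z−12=n.

robin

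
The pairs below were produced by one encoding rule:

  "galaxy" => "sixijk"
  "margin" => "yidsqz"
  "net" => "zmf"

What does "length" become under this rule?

The shift depends on letter class: consonant g→s is +12, but vowel a→i is +8. The rule splits by letter class: vowels +8, consonants +12.
For length: l(cons)+12=x, e(vowel)+8=m, n(cons)+12=z, g(cons)+12=s, t(cons)+12=f, h(cons)+12=t.

xmzsft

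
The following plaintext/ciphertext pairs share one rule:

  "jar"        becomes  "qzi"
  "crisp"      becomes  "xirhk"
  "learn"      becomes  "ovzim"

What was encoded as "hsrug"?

Each pair mirrors across the alphabet (j↔q, a↔z, r↔i): positions sum to 25. Each letter is replaced by its mirror in the alphabet: a↔z, b↔y, c↔x, and so on (the Atbash cipher).
Reversing it on hsrug: h↔s, s↔h, r↔i, u↔f, g↔t.

shift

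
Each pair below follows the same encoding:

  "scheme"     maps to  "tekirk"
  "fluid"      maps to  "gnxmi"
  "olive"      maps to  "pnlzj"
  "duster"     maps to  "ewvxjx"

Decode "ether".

dream

In scheme: s→t is +1, c→e is +2, h→k is +3, e→i is +4 — the shift increases by 1 each position. Each letter shifts forward by (position + 1), i.e. 1, 2, 3, … — the shift grows by one for each successive letter.
Undoing it on ether: e−1=d, t−2=r, h−3=e, e−4=a, r−5=m.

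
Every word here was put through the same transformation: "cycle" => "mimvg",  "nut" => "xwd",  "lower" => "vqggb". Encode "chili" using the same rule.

mrkvk

The shift depends on letter class: consonant c→m is +10, but vowel e→g is +2. Vowels shift forward by 2 and consonants shift forward by 10.
Applying it to chili: c(cons)+10=m, h(cons)+10=r, i(vowel)+2=k, l(cons)+10=v, i(vowel)+2=k.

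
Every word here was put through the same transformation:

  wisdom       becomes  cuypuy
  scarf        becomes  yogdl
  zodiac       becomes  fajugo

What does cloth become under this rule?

ixufn

Shifts by position in wisdom: pos 0: w→c (+6), pos 1: i→u (+12), pos 2: s→y (+6), pos 3: d→p (+12) — repeating every 2. It's a Vigenère-style cipher with numeric key [6,12]: position i shifts by key[i mod 2].
On cloth: c+6=i, l+12=x, o+6=u, t+12=f, h+6=n.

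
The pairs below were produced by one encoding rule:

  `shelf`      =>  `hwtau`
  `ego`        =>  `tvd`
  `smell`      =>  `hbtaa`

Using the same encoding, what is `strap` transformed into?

Every letter moves 15 places later in the alphabet, wrapping around z→a.
On strap: s+15=h, t+15=i, r+15=g, a+15=p, p+15=e.

higpe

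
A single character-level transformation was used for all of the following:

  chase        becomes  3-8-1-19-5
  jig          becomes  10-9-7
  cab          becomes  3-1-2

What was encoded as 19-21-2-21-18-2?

c is letter #3 and maps to 3: an offset of 0. Letters become their 1-indexed alphabet positions: a=1 … z=26.
Undoing it on 19-21-2-21-18-2: 19=s, 21=u, 2=b, 21=u, 18=r, 2=b.

suburb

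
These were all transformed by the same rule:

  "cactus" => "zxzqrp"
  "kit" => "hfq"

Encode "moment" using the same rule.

Compare letters: c→z is +23, a→x is +23, c→z is +23 — a constant shift. It's a constant shift of +23 (ROT23).
On moment: m+23=j, o+23=l, m+23=j, e+23=b, n+23=k, t+23=q.

jljbkq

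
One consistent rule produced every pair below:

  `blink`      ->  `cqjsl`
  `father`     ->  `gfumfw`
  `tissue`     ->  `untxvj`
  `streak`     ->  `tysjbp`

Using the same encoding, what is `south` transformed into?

ttvyi

The shifts repeat in a cycle of length 2: positions 0,1,… shift by +1, +5, then the pattern repeats.
Applying it to south: s+1=t, o+5=t, u+1=v, t+5=y, h+1=i.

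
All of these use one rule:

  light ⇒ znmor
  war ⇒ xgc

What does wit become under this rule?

zoc

Two steps: reverse the string, then apply a Caesar shift of +6.
For wit: reverse → tiw; then shift: t+6=z, i+6=o, w+6=c.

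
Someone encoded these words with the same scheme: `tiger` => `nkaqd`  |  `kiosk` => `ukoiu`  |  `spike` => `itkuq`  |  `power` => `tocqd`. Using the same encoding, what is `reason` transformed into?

dqwioj

t(19)→n(13) and i(8)→k(10) fit y≡5x+22 (mod 26); the inverse of 5 mod 26 is 21. This is an affine cipher: with a=0,…,z=25, each position x becomes (5x+22) mod 26.
Applying it to reason: r(17)→5·17+22≡3=d; e(4)→5·4+22≡16=q; a(0)→5·0+22≡22=w; s(18)→5·18+22≡8=i; o(14)→5·14+22≡14=o; n(13)→5·13+22≡9=j (all mod 26).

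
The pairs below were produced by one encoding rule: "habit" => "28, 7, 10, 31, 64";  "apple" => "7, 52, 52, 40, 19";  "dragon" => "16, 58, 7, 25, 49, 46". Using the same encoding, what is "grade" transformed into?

25, 58, 7, 16, 19

h(#8)→28 and a(#1)→7: differences scale by 3, so n = 3·pos + 4. Each letter becomes 3×(its alphabet position, a=1..z=26) + 4.
For grade: g=7→25, r=18→58, a=1→7, d=4→16, e=5→19.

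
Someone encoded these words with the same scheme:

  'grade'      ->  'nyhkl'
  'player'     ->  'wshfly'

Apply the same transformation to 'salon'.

zhsvu

Compare letters: g→n is +7, r→y is +7, a→h is +7 — a constant shift. Each letter is shifted forward by 7 in the alphabet (a Caesar shift of +7).
Applying it to salon: s+7=z, a+7=h, l+7=s, o+7=v, n+7=u.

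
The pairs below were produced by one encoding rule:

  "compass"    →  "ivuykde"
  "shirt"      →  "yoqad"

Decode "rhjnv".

label

Letter i (0-indexed) is shifted by i+6, so successive shifts are 6, 7, 8, ….
Decoding rhjnv: r−6=l, h−7=a, j−8=b, n−9=e, v−10=l.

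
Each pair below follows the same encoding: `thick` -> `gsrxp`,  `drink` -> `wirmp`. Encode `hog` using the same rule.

slt

Letters are reflected about the middle of the alphabet (position → 25−position): Atbash.
On hog: h↔s, o↔l, g↔t.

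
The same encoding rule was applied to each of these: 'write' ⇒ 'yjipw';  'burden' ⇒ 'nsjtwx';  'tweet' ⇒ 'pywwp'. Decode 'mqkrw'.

Treating letters as 0–25, the rule is x ↦ 3x + 10 (mod 26).
Reversing it on mqkrw: m(12)→9·(12−10)≡18=s; q(16)→9·(16−10)≡2=c; k(10)→9·(10−10)≡0=a; r(17)→9·(17−10)≡11=l; w(22)→9·(22−10)≡4=e (all mod 26).

scale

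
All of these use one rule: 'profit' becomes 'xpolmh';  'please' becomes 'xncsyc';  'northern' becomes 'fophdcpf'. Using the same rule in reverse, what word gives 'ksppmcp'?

Treating letters as 0–25, the rule is x ↦ 9x + 18 (mod 26).
Undoing it on ksppmcp: k(10)→3·(10−18)≡2=c; s(18)→3·(18−18)≡0=a; p(15)→3·(15−18)≡17=r; p(15)→3·(15−18)≡17=r; m(12)→3·(12−18)≡8=i; c(2)→3·(2−18)≡4=e; p(15)→3·(15−18)≡17=r (all mod 26).

carrier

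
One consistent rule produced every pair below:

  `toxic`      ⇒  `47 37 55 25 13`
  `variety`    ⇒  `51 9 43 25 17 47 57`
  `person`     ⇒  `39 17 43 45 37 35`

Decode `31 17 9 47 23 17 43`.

With a=1..z=26, the number is 2·pos + 7.
Reversing it on 31 17 9 47 23 17 43: 31→(31−7)÷2=12=l, 17→(17−7)÷2=5=e, 9→(9−7)÷2=1=a, 47→(47−7)÷2=20=t, 23→(23−7)÷2=8=h, 17→(17−7)÷2=5=e, 43→(43−7)÷2=18=r.

leather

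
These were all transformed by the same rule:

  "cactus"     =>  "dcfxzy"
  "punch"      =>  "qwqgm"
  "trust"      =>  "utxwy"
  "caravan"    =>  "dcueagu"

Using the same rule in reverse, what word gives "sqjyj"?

rogue

In cactus: c→d is +1, a→c is +2, c→f is +3, t→x is +4 — the shift increases by 1 each position. Letter i (0-indexed) is shifted by i+1, so successive shifts are 1, 2, 3, ….
Undoing it on sqjyj: s−1=r, q−2=o, j−3=g, y−4=u, j−5=e.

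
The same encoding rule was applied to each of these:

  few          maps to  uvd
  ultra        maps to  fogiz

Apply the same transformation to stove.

Each letter is replaced by its mirror in the alphabet: a↔z, b↔y, c↔x, and so on (the Atbash cipher).
On stove: s↔h, t↔g, o↔l, v↔e, e↔v.

hglev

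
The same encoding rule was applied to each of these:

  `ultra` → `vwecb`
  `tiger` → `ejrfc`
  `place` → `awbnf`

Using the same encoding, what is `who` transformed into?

hsp

The shift depends on letter class: consonant l→w is +11, but vowel u→v is +1. Vowels shift forward by 1 and consonants shift forward by 11.
On who: w(cons)+11=h, h(cons)+11=s, o(vowel)+1=p.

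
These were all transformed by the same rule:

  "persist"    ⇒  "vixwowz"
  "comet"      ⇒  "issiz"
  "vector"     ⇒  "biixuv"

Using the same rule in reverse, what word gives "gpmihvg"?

algebra

Shifts by position in persist: pos 0: p→v (+6), pos 1: e→i (+4), pos 2: r→x (+6), pos 3: s→w (+4) — repeating every 2. It's a Vigenère-style cipher with numeric key [6,4]: position i shifts by key[i mod 2].
Decoding gpmihvg: g−6=a, p−4=l, m−6=g, i−4=e, h−6=b, v−4=r, g−6=a.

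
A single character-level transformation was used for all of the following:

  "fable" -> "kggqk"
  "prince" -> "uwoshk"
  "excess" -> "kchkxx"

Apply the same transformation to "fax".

kgc

The shift depends on letter class: consonant f→k is +5, but vowel a→g is +6. Vowels shift forward by 6 and consonants shift forward by 5.
On fax: f(cons)+5=k, a(vowel)+6=g, x(cons)+5=c.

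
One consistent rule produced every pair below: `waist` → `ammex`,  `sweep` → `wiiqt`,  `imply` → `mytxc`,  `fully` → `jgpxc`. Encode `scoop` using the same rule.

wosat

A repeating key of period 2 is used — shifts +4, +12 over and over.
Applying it to scoop: s+4=w, c+12=o, o+4=s, o+12=a, p+4=t.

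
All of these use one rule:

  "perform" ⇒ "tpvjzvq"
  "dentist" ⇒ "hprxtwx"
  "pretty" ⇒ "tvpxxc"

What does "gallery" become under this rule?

Vowels shift forward by 11 and consonants shift forward by 4.
Applying it to gallery: g(cons)+4=k, a(vowel)+11=l, l(cons)+4=p, l(cons)+4=p, e(vowel)+11=p, r(cons)+4=v, y(cons)+4=c.

klpppvc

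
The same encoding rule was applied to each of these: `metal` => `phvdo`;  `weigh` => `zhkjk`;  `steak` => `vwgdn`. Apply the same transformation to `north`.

The shifts repeat in a cycle of length 3: positions 0,1,… shift by +3, +3, +2, then the pattern repeats.
For north: n+3=q, o+3=r, r+2=t, t+3=w, h+3=k.

qrtwk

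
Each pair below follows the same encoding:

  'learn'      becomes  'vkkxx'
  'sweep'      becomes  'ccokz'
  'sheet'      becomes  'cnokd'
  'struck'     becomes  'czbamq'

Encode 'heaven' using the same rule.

Shifts by position in learn: pos 0: l→v (+10), pos 1: e→k (+6), pos 2: a→k (+10), pos 3: r→x (+6) — repeating every 2. The shifts repeat in a cycle of length 2: positions 0,1,… shift by +10, +6, then the pattern repeats.
On heaven: h+10=r, e+6=k, a+10=k, v+6=b, e+10=o, n+6=t.

rkkbot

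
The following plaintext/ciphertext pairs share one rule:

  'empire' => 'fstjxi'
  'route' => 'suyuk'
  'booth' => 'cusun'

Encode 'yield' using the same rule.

zoimj

Shifts by position in empire: pos 0: e→f (+1), pos 1: m→s (+6), pos 2: p→t (+4), pos 3: i→j (+1), pos 4: r→x (+6), pos 5: e→i (+4) — repeating every 3. A repeating key of period 3 is used — shifts +1, +6, +4 over and over.
For yield: y+1=z, i+6=o, e+4=i, l+1=m, d+6=j.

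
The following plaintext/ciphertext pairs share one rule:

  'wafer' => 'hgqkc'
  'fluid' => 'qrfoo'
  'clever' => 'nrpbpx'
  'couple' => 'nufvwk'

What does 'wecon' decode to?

lyric

Shifts by position in wafer: pos 0: w→h (+11), pos 1: a→g (+6), pos 2: f→q (+11), pos 3: e→k (+6) — repeating every 2. It's a Vigenère-style cipher with numeric key [11,6]: position i shifts by key[i mod 2].
Decoding wecon: w−11=l, e−6=y, c−11=r, o−6=i, n−11=c.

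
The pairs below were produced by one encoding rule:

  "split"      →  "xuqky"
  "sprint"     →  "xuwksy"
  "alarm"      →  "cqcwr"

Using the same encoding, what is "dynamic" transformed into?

idscrkh

The shift depends on letter class: consonant s→x is +5, but vowel i→k is +2. Two shifts are in play — +2 for a/e/i/o/u, +5 for every other letter.
For dynamic: d(cons)+5=i, y(cons)+5=d, n(cons)+5=s, a(vowel)+2=c, m(cons)+5=r, i(vowel)+2=k, c(cons)+5=h.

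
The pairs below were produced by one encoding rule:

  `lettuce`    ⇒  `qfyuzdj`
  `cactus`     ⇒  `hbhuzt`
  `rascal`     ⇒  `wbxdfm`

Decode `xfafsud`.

Shifts by position in lettuce: pos 0: l→q (+5), pos 1: e→f (+1), pos 2: t→y (+5), pos 3: t→u (+1) — repeating every 2. A repeating key of period 2 is used — shifts +5, +1 over and over.
Reversing it on xfafsud: x−5=s, f−1=e, a−5=v, f−1=e, s−5=n, u−1=t, d−5=y.

seventy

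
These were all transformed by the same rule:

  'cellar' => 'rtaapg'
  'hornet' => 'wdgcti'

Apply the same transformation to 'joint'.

ydxci

Compare letters: c→r is +15, e→t is +15, l→a is +15 — a constant shift. It's a constant shift of +15 (ROT15).
On joint: j+15=y, o+15=d, i+15=x, n+15=c, t+15=i.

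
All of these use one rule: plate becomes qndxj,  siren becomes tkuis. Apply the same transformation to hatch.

icwgm

Each letter shifts forward by (position + 1), i.e. 1, 2, 3, … — the shift grows by one for each successive letter.
On hatch: h+1=i, a+2=c, t+3=w, c+4=g, h+5=m.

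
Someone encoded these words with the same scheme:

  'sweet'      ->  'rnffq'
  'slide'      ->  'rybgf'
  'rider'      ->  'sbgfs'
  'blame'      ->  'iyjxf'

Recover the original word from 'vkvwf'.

ozone

s(18)→r(17) and w(22)→n(13) fit y≡25x+9 (mod 26); the inverse of 25 mod 26 is 25. Each letter's alphabet position (a=0..z=25) is mapped through 25·x+9 mod 26 — an affine cipher.
Reversing it on vkvwf: v(21)→25·(21−9)≡14=o; k(10)→25·(10−9)≡25=z; v(21)→25·(21−9)≡14=o; w(22)→25·(22−9)≡13=n; f(5)→25·(5−9)≡4=e (all mod 26).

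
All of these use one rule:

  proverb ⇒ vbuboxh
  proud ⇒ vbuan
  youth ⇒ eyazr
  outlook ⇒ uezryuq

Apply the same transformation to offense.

Shifts by position in proverb: pos 0: p→v (+6), pos 1: r→b (+10), pos 2: o→u (+6), pos 3: v→b (+6), pos 4: e→o (+10), pos 5: r→x (+6) — repeating every 3. It's a Vigenère-style cipher with numeric key [6,10,6]: position i shifts by key[i mod 3].
Applying it to offense: o+6=u, f+10=p, f+6=l, e+6=k, n+10=x, s+6=y, e+6=k.

uplkxyk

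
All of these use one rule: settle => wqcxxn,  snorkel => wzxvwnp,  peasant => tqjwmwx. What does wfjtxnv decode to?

stapler

The shifts repeat in a cycle of length 3: positions 0,1,… shift by +4, +12, +9, then the pattern repeats.
Reversing it on wfjtxnv: w−4=s, f−12=t, j−9=a, t−4=p, x−12=l, n−9=e, v−4=r.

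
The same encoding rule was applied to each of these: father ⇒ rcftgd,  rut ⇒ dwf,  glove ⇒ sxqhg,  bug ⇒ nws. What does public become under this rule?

The shift depends on letter class: consonant f→r is +12, but vowel a→c is +2. Vowels shift forward by 2 and consonants shift forward by 12.
Applying it to public: p(cons)+12=b, u(vowel)+2=w, b(cons)+12=n, l(cons)+12=x, i(vowel)+2=k, c(cons)+12=o.

bwnxko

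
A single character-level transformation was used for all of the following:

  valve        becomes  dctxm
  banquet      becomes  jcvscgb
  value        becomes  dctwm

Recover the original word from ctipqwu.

Shifts by position in valve: pos 0: v→d (+8), pos 1: a→c (+2), pos 2: l→t (+8), pos 3: v→x (+2) — repeating every 2. It's a Vigenère-style cipher with numeric key [8,2]: position i shifts by key[i mod 2].
Decoding ctipqwu: c−8=u, t−2=r, i−8=a, p−2=n, q−8=i, w−2=u, u−8=m.

uranium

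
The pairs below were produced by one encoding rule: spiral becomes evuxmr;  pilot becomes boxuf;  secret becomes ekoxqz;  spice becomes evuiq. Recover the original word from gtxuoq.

unlock

Shifts by position in spiral: pos 0: s→e (+12), pos 1: p→v (+6), pos 2: i→u (+12), pos 3: r→x (+6) — repeating every 2. It's a Vigenère-style cipher with numeric key [12,6]: position i shifts by key[i mod 2].
Reversing it on gtxuoq: g−12=u, t−6=n, x−12=l, u−6=o, o−12=c, q−6=k.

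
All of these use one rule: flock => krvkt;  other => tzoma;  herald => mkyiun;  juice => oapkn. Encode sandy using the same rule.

In flock: f→k is +5, l→r is +6, o→v is +7, c→k is +8 — the shift increases by 1 each position. The shift increases by 1 at each position, starting from +5: 5, 6, 7, ….
For sandy: s+5=x, a+6=g, n+7=u, d+8=l, y+9=h.

xgulh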